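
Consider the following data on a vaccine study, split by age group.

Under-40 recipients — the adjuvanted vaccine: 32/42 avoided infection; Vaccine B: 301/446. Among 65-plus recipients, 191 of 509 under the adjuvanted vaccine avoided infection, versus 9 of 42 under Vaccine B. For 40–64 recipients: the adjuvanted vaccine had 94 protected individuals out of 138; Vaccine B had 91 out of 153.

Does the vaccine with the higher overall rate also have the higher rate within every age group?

Under-40: the adjuvanted vaccine 32/42 = 76.2%, Vaccine B 301/446 = 67.5% → the adjuvanted vaccine
65-plus: the adjuvanted vaccine 191/509 = 37.5%, Vaccine B 9/42 = 21.4% → the adjuvanted vaccine
40–64: the adjuvanted vaccine 94/138 = 68.1%, Vaccine B 91/153 = 59.5% → the adjuvanted vaccine
Overall: the adjuvanted vaccine 317/689 = 46.0%, Vaccine B 401/641 = 62.6% → Vaccine B
The adjuvanted vaccine wins each age group but Vaccine B wins overall — the comparison reverses. The adjuvanted vaccine's recipients skew toward 65-plus, which has a lower base rate.

No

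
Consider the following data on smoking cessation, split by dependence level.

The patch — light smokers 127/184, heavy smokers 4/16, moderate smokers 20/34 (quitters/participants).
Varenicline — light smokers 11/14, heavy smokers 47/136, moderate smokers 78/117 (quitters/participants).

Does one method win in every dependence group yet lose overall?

Light smokers: the patch 127/184 = 69.0%, varenicline 11/14 = 78.6% → varenicline
Heavy smokers: the patch 4/16 = 25.0%, varenicline 47/136 = 34.6% → varenicline
Moderate smokers: the patch 20/34 = 58.8%, varenicline 78/117 = 66.7% → varenicline
Overall: the patch 151/234 = 64.5%, varenicline 136/267 = 50.9% → the patch
Varenicline wins each dependence group but the patch wins overall — the comparison reverses. Varenicline's participants skew toward heavy smokers, which has a lower base rate.

Yes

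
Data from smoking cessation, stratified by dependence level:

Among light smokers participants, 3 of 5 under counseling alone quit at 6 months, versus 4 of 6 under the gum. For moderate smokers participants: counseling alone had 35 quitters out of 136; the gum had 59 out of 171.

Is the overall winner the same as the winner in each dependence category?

Light smokers: counseling alone 3/5 = 60.0%, the gum 4/6 = 66.7% → the gum
Moderate smokers: counseling alone 35/136 = 25.7%, the gum 59/171 = 34.5% → the gum
Overall: counseling alone 38/141 = 27.0%, the gum 63/177 = 35.6% → the gum
The gum wins overall and in every dependence group — no reversal.

Yes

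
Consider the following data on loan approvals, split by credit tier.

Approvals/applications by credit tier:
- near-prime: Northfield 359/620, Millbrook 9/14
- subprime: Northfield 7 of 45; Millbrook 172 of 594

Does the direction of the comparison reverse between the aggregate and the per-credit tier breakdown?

Yes

Near-prime: Northfield 359/620 = 57.9%, Millbrook 9/14 = 64.3% → Millbrook
Subprime: Northfield 7/45 = 15.6%, Millbrook 172/594 = 29.0% → Millbrook
Overall: Northfield 366/665 = 55.0%, Millbrook 181/608 = 29.8% → Northfield
Millbrook wins each credit group but Northfield wins overall — the comparison reverses. Millbrook's applications skew toward subprime, which has a lower base rate.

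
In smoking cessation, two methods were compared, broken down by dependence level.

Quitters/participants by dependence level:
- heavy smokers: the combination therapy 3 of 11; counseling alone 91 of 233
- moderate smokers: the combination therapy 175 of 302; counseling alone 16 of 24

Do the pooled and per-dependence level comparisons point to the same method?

Heavy smokers: the combination therapy 3/11 = 27.3%, counseling alone 91/233 = 39.1% → counseling alone
Moderate smokers: the combination therapy 175/302 = 57.9%, counseling alone 16/24 = 66.7% → counseling alone
Overall: the combination therapy 178/313 = 56.9%, counseling alone 107/257 = 41.6% → the combination therapy
Counseling alone wins each dependence group but the combination therapy wins overall — the comparison reverses. Counseling alone's participants skew toward heavy smokers, which has a lower base rate.

No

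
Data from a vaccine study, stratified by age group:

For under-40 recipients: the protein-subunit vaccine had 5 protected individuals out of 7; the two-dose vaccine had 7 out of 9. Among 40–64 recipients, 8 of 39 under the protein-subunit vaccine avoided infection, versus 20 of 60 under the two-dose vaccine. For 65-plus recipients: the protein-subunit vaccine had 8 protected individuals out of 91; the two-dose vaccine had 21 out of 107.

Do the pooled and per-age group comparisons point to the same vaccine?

Yes

Under-40: the protein-subunit vaccine 5/7 = 71.4%, the two-dose vaccine 7/9 = 77.8% → the two-dose vaccine
40–64: the protein-subunit vaccine 8/39 = 20.5%, the two-dose vaccine 20/60 = 33.3% → the two-dose vaccine
65-plus: the protein-subunit vaccine 8/91 = 8.8%, the two-dose vaccine 21/107 = 19.6% → the two-dose vaccine
Overall: the protein-subunit vaccine 21/137 = 15.3%, the two-dose vaccine 48/176 = 27.3% → the two-dose vaccine
The two-dose vaccine wins overall and in every age group — no reversal.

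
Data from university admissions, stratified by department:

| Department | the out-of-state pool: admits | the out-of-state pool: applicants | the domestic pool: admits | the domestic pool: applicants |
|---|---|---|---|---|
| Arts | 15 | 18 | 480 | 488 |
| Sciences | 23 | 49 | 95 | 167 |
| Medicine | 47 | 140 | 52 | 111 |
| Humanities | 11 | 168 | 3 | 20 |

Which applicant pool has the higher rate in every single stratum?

the domestic pool

Arts: the out-of-state pool 15/18 = 83.3%, the domestic pool 480/488 = 98.4% → the domestic pool
Sciences: the out-of-state pool 23/49 = 46.9%, the domestic pool 95/167 = 56.9% → the domestic pool
Medicine: the out-of-state pool 47/140 = 33.6%, the domestic pool 52/111 = 46.8% → the domestic pool
Humanities: the out-of-state pool 11/168 = 6.5%, the domestic pool 3/20 = 15.0% → the domestic pool
The domestic pool has the higher rate in all 4 groups.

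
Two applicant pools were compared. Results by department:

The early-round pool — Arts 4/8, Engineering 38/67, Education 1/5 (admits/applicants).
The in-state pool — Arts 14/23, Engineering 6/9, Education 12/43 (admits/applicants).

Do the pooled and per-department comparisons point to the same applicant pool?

No

Arts: the early-round pool 4/8 = 50.0%, the in-state pool 14/23 = 60.9% → the in-state pool
Engineering: the early-round pool 38/67 = 56.7%, the in-state pool 6/9 = 66.7% → the in-state pool
Education: the early-round pool 1/5 = 20.0%, the in-state pool 12/43 = 27.9% → the in-state pool
Overall: the early-round pool 43/80 = 53.8%, the in-state pool 32/75 = 42.7% → the early-round pool
The in-state pool wins each department group but the early-round pool wins overall — the comparison reverses. The in-state pool's applicants skew toward Education, which has a lower base rate.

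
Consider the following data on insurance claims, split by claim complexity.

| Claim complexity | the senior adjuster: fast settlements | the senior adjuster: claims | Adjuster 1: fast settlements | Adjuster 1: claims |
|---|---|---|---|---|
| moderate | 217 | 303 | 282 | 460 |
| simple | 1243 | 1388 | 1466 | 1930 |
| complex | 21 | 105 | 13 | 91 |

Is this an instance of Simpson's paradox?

Moderate: the senior adjuster 217/303 = 71.6%, Adjuster 1 282/460 = 61.3% → the senior adjuster
Simple: the senior adjuster 1243/1388 = 89.6%, Adjuster 1 1466/1930 = 76.0% → the senior adjuster
Complex: the senior adjuster 21/105 = 20.0%, Adjuster 1 13/91 = 14.3% → the senior adjuster
Overall: the senior adjuster 1481/1796 = 82.5%, Adjuster 1 1761/2481 = 71.0% → the senior adjuster
The senior adjuster wins overall and in every claim group — no reversal.

No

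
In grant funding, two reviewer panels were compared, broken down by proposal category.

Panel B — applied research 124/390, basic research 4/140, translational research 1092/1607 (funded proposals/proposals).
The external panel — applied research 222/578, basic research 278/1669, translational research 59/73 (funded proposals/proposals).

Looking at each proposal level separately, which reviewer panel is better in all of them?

the external panel

Applied research: Panel B 124/390 = 31.8%, the external panel 222/578 = 38.4% → the external panel
Basic research: Panel B 4/140 = 2.9%, the external panel 278/1669 = 16.7% → the external panel
Translational research: Panel B 1092/1607 = 68.0%, the external panel 59/73 = 80.8% → the external panel
The external panel has the higher rate in all 3 groups.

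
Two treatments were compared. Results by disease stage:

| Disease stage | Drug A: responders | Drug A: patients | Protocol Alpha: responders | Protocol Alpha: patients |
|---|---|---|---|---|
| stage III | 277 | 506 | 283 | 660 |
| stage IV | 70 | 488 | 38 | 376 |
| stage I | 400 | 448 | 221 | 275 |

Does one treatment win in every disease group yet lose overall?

No

Stage III: Drug A 277/506 = 54.7%, Protocol Alpha 283/660 = 42.9% → Drug A
Stage IV: Drug A 70/488 = 14.3%, Protocol Alpha 38/376 = 10.1% → Drug A
Stage I: Drug A 400/448 = 89.3%, Protocol Alpha 221/275 = 80.4% → Drug A
Overall: Drug A 747/1442 = 51.8%, Protocol Alpha 542/1311 = 41.3% → Drug A
Drug A wins overall and in every disease group — no reversal.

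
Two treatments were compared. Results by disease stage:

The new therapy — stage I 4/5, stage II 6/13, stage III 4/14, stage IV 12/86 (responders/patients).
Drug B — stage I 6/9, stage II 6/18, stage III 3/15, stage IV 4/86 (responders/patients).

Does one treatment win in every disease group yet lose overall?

No

Stage I: the new therapy 4/5 = 80.0%, Drug B 6/9 = 66.7% → the new therapy
Stage II: the new therapy 6/13 = 46.2%, Drug B 6/18 = 33.3% → the new therapy
Stage III: the new therapy 4/14 = 28.6%, Drug B 3/15 = 20.0% → the new therapy
Stage IV: the new therapy 12/86 = 14.0%, Drug B 4/86 = 4.7% → the new therapy
Overall: the new therapy 26/118 = 22.0%, Drug B 19/128 = 14.8% → the new therapy
The new therapy wins overall and in every disease group — no reversal.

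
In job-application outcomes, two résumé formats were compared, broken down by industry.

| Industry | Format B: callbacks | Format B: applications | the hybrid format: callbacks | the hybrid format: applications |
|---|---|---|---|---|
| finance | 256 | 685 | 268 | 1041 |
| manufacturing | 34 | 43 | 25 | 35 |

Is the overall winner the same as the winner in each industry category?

Finance: Format B 256/685 = 37.4%, the hybrid format 268/1041 = 25.7% → Format B
Manufacturing: Format B 34/43 = 79.1%, the hybrid format 25/35 = 71.4% → Format B
Overall: Format B 290/728 = 39.8%, the hybrid format 293/1076 = 27.2% → Format B
Format B wins overall and in every industry group — no reversal.

Yes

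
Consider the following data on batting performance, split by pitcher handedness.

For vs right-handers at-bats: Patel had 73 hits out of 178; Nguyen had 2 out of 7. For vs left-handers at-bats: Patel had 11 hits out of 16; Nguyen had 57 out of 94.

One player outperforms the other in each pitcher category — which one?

Patel

Vs right-handers: Patel 73/178 = 41.0%, Nguyen 2/7 = 28.6% → Patel
Vs left-handers: Patel 11/16 = 68.8%, Nguyen 57/94 = 60.6% → Patel
Patel has the higher rate in both groups.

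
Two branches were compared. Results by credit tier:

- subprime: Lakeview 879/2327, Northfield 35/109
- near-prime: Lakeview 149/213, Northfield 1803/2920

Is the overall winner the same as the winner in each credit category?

No

Subprime: Lakeview 879/2327 = 37.8%, Northfield 35/109 = 32.1% → Lakeview
Near-prime: Lakeview 149/213 = 70.0%, Northfield 1803/2920 = 61.7% → Lakeview
Overall: Lakeview 1028/2540 = 40.5%, Northfield 1838/3029 = 60.7% → Northfield
Lakeview wins each credit group but Northfield wins overall — the comparison reverses. Lakeview's applications skew toward subprime, which has a lower base rate.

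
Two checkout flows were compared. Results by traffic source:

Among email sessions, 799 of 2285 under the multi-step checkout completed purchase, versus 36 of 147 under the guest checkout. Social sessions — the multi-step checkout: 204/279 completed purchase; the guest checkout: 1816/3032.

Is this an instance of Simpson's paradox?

Yes

Email: the multi-step checkout 799/2285 = 35.0%, the guest checkout 36/147 = 24.5% → the multi-step checkout
Social: the multi-step checkout 204/279 = 73.1%, the guest checkout 1816/3032 = 59.9% → the multi-step checkout
Overall: the multi-step checkout 1003/2564 = 39.1%, the guest checkout 1852/3179 = 58.3% → the guest checkout
The multi-step checkout wins each traffic group but the guest checkout wins overall — the comparison reverses. The multi-step checkout's sessions skew toward email, which has a lower base rate.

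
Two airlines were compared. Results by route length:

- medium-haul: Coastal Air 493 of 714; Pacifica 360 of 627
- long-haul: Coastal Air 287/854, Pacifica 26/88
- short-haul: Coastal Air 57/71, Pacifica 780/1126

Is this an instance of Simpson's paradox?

Medium-haul: Coastal Air 493/714 = 69.0%, Pacifica 360/627 = 57.4% → Coastal Air
Long-haul: Coastal Air 287/854 = 33.6%, Pacifica 26/88 = 29.5% → Coastal Air
Short-haul: Coastal Air 57/71 = 80.3%, Pacifica 780/1126 = 69.3% → Coastal Air
Overall: Coastal Air 837/1639 = 51.1%, Pacifica 1166/1841 = 63.3% → Pacifica
Coastal Air wins each route group but Pacifica wins overall — the comparison reverses. Coastal Air's flights skew toward long-haul, which has a lower base rate.

Yes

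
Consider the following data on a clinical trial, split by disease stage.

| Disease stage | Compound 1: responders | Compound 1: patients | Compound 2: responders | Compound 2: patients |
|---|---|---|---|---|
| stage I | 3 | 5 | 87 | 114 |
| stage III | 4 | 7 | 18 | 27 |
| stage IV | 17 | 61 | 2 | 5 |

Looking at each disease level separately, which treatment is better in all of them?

Stage I: Compound 1 3/5 = 60.0%, Compound 2 87/114 = 76.3% → Compound 2
Stage III: Compound 1 4/7 = 57.1%, Compound 2 18/27 = 66.7% → Compound 2
Stage IV: Compound 1 17/61 = 27.9%, Compound 2 2/5 = 40.0% → Compound 2
Compound 2 has the higher rate in all 3 groups.

Compound 2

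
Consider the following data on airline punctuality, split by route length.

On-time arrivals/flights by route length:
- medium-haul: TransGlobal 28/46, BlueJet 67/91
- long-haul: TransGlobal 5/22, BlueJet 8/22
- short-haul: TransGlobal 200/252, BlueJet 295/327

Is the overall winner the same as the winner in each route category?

Yes

Medium-haul: TransGlobal 28/46 = 60.9%, BlueJet 67/91 = 73.6% → BlueJet
Long-haul: TransGlobal 5/22 = 22.7%, BlueJet 8/22 = 36.4% → BlueJet
Short-haul: TransGlobal 200/252 = 79.4%, BlueJet 295/327 = 90.2% → BlueJet
Overall: TransGlobal 233/320 = 72.8%, BlueJet 370/440 = 84.1% → BlueJet
BlueJet wins overall and in every route group — no reversal.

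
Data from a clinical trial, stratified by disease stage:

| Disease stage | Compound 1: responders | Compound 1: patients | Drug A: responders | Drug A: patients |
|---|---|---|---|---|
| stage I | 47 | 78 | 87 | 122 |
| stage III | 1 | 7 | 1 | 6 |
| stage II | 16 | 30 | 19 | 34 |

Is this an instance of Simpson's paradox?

No

Stage I: Compound 1 47/78 = 60.3%, Drug A 87/122 = 71.3% → Drug A
Stage III: Compound 1 1/7 = 14.3%, Drug A 1/6 = 16.7% → Drug A
Stage II: Compound 1 16/30 = 53.3%, Drug A 19/34 = 55.9% → Drug A
Overall: Compound 1 64/115 = 55.7%, Drug A 107/162 = 66.0% → Drug A
Drug A wins overall and in every disease group — no reversal.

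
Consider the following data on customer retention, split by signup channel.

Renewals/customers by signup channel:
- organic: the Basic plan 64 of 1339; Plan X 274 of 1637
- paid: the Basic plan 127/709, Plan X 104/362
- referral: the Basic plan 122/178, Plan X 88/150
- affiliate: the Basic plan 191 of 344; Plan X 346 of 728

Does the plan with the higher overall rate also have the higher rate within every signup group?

Organic: the Basic plan 64/1339 = 4.8%, Plan X 274/1637 = 16.7% → Plan X
Paid: the Basic plan 127/709 = 17.9%, Plan X 104/362 = 28.7% → Plan X
Referral: the Basic plan 122/178 = 68.5%, Plan X 88/150 = 58.7% → the Basic plan
Affiliate: the Basic plan 191/344 = 55.5%, Plan X 346/728 = 47.5% → the Basic plan
Overall: the Basic plan 504/2570 = 19.6%, Plan X 812/2877 = 28.2% → Plan X
Neither sweeps: the Basic plan wins 2 of 4 groups, Plan X wins 2. Plan X wins overall but not every group — no Simpson reversal.

No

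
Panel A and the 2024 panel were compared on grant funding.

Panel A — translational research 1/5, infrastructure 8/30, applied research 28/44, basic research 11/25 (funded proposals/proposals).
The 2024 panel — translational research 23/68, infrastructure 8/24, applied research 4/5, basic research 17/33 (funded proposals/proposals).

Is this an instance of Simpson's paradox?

Yes

Translational research: Panel A 1/5 = 20.0%, the 2024 panel 23/68 = 33.8% → the 2024 panel
Infrastructure: Panel A 8/30 = 26.7%, the 2024 panel 8/24 = 33.3% → the 2024 panel
Applied research: Panel A 28/44 = 63.6%, the 2024 panel 4/5 = 80.0% → the 2024 panel
Basic research: Panel A 11/25 = 44.0%, the 2024 panel 17/33 = 51.5% → the 2024 panel
Overall: Panel A 48/104 = 46.2%, the 2024 panel 52/130 = 40.0% → Panel A
The 2024 panel wins each proposal group but Panel A wins overall — the comparison reverses. The 2024 panel's proposals skew toward translational research, which has a lower base rate.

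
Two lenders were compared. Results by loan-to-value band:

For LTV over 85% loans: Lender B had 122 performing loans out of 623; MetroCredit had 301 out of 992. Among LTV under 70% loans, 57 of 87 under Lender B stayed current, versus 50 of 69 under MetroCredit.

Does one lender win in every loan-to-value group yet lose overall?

No

LTV over 85%: Lender B 122/623 = 19.6%, MetroCredit 301/992 = 30.3% → MetroCredit
LTV under 70%: Lender B 57/87 = 65.5%, MetroCredit 50/69 = 72.5% → MetroCredit
Overall: Lender B 179/710 = 25.2%, MetroCredit 351/1061 = 33.1% → MetroCredit
MetroCredit wins overall and in every loan-to-value group — no reversal.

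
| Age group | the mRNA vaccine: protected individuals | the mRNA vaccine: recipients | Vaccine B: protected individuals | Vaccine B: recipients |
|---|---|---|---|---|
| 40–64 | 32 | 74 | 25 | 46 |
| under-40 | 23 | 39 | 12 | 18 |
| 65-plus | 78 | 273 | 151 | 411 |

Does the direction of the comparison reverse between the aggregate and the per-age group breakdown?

40–64: the mRNA vaccine 32/74 = 43.2%, Vaccine B 25/46 = 54.3% → Vaccine B
Under-40: the mRNA vaccine 23/39 = 59.0%, Vaccine B 12/18 = 66.7% → Vaccine B
65-plus: the mRNA vaccine 78/273 = 28.6%, Vaccine B 151/411 = 36.7% → Vaccine B
Overall: the mRNA vaccine 133/386 = 34.5%, Vaccine B 188/475 = 39.6% → Vaccine B
Vaccine B wins overall and in every age group — no reversal.

No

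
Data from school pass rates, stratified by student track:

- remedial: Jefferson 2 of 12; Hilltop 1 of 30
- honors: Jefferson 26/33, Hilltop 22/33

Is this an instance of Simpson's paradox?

No

Remedial: Jefferson 2/12 = 16.7%, Hilltop 1/30 = 3.3% → Jefferson
Honors: Jefferson 26/33 = 78.8%, Hilltop 22/33 = 66.7% → Jefferson
Overall: Jefferson 28/45 = 62.2%, Hilltop 23/63 = 36.5% → Jefferson
Jefferson wins overall and in every student group — no reversal.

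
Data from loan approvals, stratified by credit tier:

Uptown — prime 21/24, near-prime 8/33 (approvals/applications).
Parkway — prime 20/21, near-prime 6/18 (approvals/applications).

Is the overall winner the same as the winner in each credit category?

Yes

Prime: Uptown 21/24 = 87.5%, Parkway 20/21 = 95.2% → Parkway
Near-prime: Uptown 8/33 = 24.2%, Parkway 6/18 = 33.3% → Parkway
Overall: Uptown 29/57 = 50.9%, Parkway 26/39 = 66.7% → Parkway
Parkway wins overall and in every credit group — no reversal.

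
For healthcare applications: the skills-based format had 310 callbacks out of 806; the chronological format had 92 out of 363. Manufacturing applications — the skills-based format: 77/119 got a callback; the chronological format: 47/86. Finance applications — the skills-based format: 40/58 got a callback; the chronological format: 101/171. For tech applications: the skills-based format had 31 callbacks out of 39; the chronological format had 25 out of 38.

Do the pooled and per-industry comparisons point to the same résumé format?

Healthcare: the skills-based format 310/806 = 38.5%, the chronological format 92/363 = 25.3% → the skills-based format
Manufacturing: the skills-based format 77/119 = 64.7%, the chronological format 47/86 = 54.7% → the skills-based format
Finance: the skills-based format 40/58 = 69.0%, the chronological format 101/171 = 59.1% → the skills-based format
Tech: the skills-based format 31/39 = 79.5%, the chronological format 25/38 = 65.8% → the skills-based format
Overall: the skills-based format 458/1022 = 44.8%, the chronological format 265/658 = 40.3% → the skills-based format
The skills-based format wins overall and in every industry group — no reversal.

Yes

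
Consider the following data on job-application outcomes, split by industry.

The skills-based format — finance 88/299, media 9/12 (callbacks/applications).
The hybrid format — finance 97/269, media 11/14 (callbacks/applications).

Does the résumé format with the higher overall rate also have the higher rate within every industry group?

Yes

Finance: the skills-based format 88/299 = 29.4%, the hybrid format 97/269 = 36.1% → the hybrid format
Media: the skills-based format 9/12 = 75.0%, the hybrid format 11/14 = 78.6% → the hybrid format
Overall: the skills-based format 97/311 = 31.2%, the hybrid format 108/283 = 38.2% → the hybrid format
The hybrid format wins overall and in every industry group — no reversal.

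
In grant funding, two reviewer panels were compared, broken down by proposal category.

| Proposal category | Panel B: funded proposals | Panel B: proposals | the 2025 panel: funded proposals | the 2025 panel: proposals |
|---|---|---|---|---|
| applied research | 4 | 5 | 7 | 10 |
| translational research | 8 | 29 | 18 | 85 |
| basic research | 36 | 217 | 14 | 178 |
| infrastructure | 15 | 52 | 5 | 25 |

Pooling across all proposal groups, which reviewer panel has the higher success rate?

Applied research: Panel B 4/5 = 80.0%, the 2025 panel 7/10 = 70.0% → Panel B
Translational research: Panel B 8/29 = 27.6%, the 2025 panel 18/85 = 21.2% → Panel B
Basic research: Panel B 36/217 = 16.6%, the 2025 panel 14/178 = 7.9% → Panel B
Infrastructure: Panel B 15/52 = 28.8%, the 2025 panel 5/25 = 20.0% → Panel B
Overall: Panel B 63/303 = 20.8%, the 2025 panel 44/298 = 14.8% → Panel B

Panel B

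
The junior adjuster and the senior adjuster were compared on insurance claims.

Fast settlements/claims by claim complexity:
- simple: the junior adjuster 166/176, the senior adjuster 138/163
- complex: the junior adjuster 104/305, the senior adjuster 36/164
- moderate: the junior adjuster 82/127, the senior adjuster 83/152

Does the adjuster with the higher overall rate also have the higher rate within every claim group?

Simple: the junior adjuster 166/176 = 94.3%, the senior adjuster 138/163 = 84.7% → the junior adjuster
Complex: the junior adjuster 104/305 = 34.1%, the senior adjuster 36/164 = 22.0% → the junior adjuster
Moderate: the junior adjuster 82/127 = 64.6%, the senior adjuster 83/152 = 54.6% → the junior adjuster
Overall: the junior adjuster 352/608 = 57.9%, the senior adjuster 257/479 = 53.7% → the junior adjuster
The junior adjuster wins overall and in every claim group — no reversal.

Yes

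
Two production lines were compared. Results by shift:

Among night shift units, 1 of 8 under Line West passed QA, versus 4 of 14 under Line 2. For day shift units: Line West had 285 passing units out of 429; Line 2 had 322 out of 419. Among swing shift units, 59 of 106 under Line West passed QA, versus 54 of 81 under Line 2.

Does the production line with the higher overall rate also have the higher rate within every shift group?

Yes

Night shift: Line West 1/8 = 12.5%, Line 2 4/14 = 28.6% → Line 2
Day shift: Line West 285/429 = 66.4%, Line 2 322/419 = 76.8% → Line 2
Swing shift: Line West 59/106 = 55.7%, Line 2 54/81 = 66.7% → Line 2
Overall: Line West 345/543 = 63.5%, Line 2 380/514 = 73.9% → Line 2
Line 2 wins overall and in every shift group — no reversal.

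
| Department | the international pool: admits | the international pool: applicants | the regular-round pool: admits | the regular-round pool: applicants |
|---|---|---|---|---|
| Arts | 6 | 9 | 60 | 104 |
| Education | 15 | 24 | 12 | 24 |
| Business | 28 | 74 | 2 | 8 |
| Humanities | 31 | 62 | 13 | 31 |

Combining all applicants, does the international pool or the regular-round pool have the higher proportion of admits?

the regular-round pool

Arts: the international pool 6/9 = 66.7%, the regular-round pool 60/104 = 57.7% → the international pool
Education: the international pool 15/24 = 62.5%, the regular-round pool 12/24 = 50.0% → the international pool
Business: the international pool 28/74 = 37.8%, the regular-round pool 2/8 = 25.0% → the international pool
Humanities: the international pool 31/62 = 50.0%, the regular-round pool 13/31 = 41.9% → the international pool
Overall: the international pool 80/169 = 47.3%, the regular-round pool 87/167 = 52.1% → the regular-round pool
(The international pool wins every department group but the regular-round pool wins overall — the international pool's applicants skew toward the low-rate Business group.)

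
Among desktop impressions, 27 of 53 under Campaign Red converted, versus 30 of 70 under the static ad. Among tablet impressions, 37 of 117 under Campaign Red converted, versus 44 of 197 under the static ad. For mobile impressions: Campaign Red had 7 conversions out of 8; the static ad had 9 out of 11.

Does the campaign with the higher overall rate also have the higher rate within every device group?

Desktop: Campaign Red 27/53 = 50.9%, the static ad 30/70 = 42.9% → Campaign Red
Tablet: Campaign Red 37/117 = 31.6%, the static ad 44/197 = 22.3% → Campaign Red
Mobile: Campaign Red 7/8 = 87.5%, the static ad 9/11 = 81.8% → Campaign Red
Overall: Campaign Red 71/178 = 39.9%, the static ad 83/278 = 29.9% → Campaign Red
Campaign Red wins overall and in every device group — no reversal.

Yes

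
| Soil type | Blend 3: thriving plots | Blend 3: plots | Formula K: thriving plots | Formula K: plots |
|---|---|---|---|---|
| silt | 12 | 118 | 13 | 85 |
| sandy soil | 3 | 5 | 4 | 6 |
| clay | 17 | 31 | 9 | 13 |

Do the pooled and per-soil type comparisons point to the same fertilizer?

Yes

Silt: Blend 3 12/118 = 10.2%, Formula K 13/85 = 15.3% → Formula K
Sandy soil: Blend 3 3/5 = 60.0%, Formula K 4/6 = 66.7% → Formula K
Clay: Blend 3 17/31 = 54.8%, Formula K 9/13 = 69.2% → Formula K
Overall: Blend 3 32/154 = 20.8%, Formula K 26/104 = 25.0% → Formula K
Formula K wins overall and in every soil group — no reversal.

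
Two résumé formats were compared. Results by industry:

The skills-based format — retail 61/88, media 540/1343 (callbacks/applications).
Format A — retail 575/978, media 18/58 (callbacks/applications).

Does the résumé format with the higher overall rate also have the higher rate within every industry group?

No

Retail: the skills-based format 61/88 = 69.3%, Format A 575/978 = 58.8% → the skills-based format
Media: the skills-based format 540/1343 = 40.2%, Format A 18/58 = 31.0% → the skills-based format
Overall: the skills-based format 601/1431 = 42.0%, Format A 593/1036 = 57.2% → Format A
The skills-based format wins each industry group but Format A wins overall — the comparison reverses. The skills-based format's applications skew toward media, which has a lower base rate.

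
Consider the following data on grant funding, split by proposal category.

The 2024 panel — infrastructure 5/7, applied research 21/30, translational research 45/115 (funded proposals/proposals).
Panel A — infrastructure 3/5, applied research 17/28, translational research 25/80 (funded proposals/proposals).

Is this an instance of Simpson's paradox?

Infrastructure: the 2024 panel 5/7 = 71.4%, Panel A 3/5 = 60.0% → the 2024 panel
Applied research: the 2024 panel 21/30 = 70.0%, Panel A 17/28 = 60.7% → the 2024 panel
Translational research: the 2024 panel 45/115 = 39.1%, Panel A 25/80 = 31.2% → the 2024 panel
Overall: the 2024 panel 71/152 = 46.7%, Panel A 45/113 = 39.8% → the 2024 panel
The 2024 panel wins overall and in every proposal group — no reversal.

No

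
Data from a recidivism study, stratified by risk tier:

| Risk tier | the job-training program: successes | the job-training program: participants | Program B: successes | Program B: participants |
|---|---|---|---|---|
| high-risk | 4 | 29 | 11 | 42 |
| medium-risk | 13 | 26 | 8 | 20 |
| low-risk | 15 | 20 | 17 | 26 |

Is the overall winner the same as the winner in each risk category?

High-risk: the job-training program 4/29 = 13.8%, Program B 11/42 = 26.2% → Program B
Medium-risk: the job-training program 13/26 = 50.0%, Program B 8/20 = 40.0% → the job-training program
Low-risk: the job-training program 15/20 = 75.0%, Program B 17/26 = 65.4% → the job-training program
Overall: the job-training program 32/75 = 42.7%, Program B 36/88 = 40.9% → the job-training program
Neither sweeps: the job-training program wins 2 of 3 groups, Program B wins 1. The job-training program wins overall but not every group — no Simpson reversal.

No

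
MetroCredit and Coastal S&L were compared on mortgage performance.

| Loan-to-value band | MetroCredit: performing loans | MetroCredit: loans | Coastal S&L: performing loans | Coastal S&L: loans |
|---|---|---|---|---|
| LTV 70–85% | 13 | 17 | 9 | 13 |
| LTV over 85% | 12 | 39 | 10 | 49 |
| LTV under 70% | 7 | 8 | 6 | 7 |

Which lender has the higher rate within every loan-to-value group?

LTV 70–85%: MetroCredit 13/17 = 76.5%, Coastal S&L 9/13 = 69.2% → MetroCredit
LTV over 85%: MetroCredit 12/39 = 30.8%, Coastal S&L 10/49 = 20.4% → MetroCredit
LTV under 70%: MetroCredit 7/8 = 87.5%, Coastal S&L 6/7 = 85.7% → MetroCredit
MetroCredit has the higher rate in all 3 groups.

MetroCredit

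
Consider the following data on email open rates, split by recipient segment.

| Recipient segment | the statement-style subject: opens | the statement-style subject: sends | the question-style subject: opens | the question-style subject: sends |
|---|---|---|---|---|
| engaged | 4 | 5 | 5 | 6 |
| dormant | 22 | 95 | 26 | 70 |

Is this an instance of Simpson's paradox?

Engaged: the statement-style subject 4/5 = 80.0%, the question-style subject 5/6 = 83.3% → the question-style subject
Dormant: the statement-style subject 22/95 = 23.2%, the question-style subject 26/70 = 37.1% → the question-style subject
Overall: the statement-style subject 26/100 = 26.0%, the question-style subject 31/76 = 40.8% → the question-style subject
The question-style subject wins overall and in every recipient group — no reversal.

No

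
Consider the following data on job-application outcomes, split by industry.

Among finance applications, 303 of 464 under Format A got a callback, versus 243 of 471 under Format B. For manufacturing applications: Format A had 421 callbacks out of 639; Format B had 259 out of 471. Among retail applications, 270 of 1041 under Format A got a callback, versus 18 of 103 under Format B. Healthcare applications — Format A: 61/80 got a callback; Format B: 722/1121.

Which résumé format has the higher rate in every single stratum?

Finance: Format A 303/464 = 65.3%, Format B 243/471 = 51.6% → Format A
Manufacturing: Format A 421/639 = 65.9%, Format B 259/471 = 55.0% → Format A
Retail: Format A 270/1041 = 25.9%, Format B 18/103 = 17.5% → Format A
Healthcare: Format A 61/80 = 76.2%, Format B 722/1121 = 64.4% → Format A
Format A has the higher rate in all 4 groups.

Format A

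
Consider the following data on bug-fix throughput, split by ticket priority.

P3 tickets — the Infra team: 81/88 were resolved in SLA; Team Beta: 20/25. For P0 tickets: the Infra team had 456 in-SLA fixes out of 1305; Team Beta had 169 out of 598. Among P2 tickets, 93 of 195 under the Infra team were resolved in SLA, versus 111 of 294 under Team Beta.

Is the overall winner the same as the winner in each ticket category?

P3: the Infra team 81/88 = 92.0%, Team Beta 20/25 = 80.0% → the Infra team
P0: the Infra team 456/1305 = 34.9%, Team Beta 169/598 = 28.3% → the Infra team
P2: the Infra team 93/195 = 47.7%, Team Beta 111/294 = 37.8% → the Infra team
Overall: the Infra team 630/1588 = 39.7%, Team Beta 300/917 = 32.7% → the Infra team
The Infra team wins overall and in every ticket group — no reversal.

Yes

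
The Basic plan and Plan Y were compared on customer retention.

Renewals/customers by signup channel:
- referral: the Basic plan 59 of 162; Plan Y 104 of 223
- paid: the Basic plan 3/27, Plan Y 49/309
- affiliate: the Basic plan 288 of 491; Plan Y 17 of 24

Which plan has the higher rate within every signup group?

Plan Y

Referral: the Basic plan 59/162 = 36.4%, Plan Y 104/223 = 46.6% → Plan Y
Paid: the Basic plan 3/27 = 11.1%, Plan Y 49/309 = 15.9% → Plan Y
Affiliate: the Basic plan 288/491 = 58.7%, Plan Y 17/24 = 70.8% → Plan Y
Plan Y has the higher rate in all 3 groups.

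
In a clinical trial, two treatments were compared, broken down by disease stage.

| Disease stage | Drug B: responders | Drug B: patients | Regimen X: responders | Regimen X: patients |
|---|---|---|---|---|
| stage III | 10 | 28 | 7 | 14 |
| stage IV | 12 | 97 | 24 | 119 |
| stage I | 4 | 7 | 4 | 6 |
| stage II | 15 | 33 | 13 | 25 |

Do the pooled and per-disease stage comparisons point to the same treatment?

Stage III: Drug B 10/28 = 35.7%, Regimen X 7/14 = 50.0% → Regimen X
Stage IV: Drug B 12/97 = 12.4%, Regimen X 24/119 = 20.2% → Regimen X
Stage I: Drug B 4/7 = 57.1%, Regimen X 4/6 = 66.7% → Regimen X
Stage II: Drug B 15/33 = 45.5%, Regimen X 13/25 = 52.0% → Regimen X
Overall: Drug B 41/165 = 24.8%, Regimen X 48/164 = 29.3% → Regimen X
Regimen X wins overall and in every disease group — no reversal.

Yes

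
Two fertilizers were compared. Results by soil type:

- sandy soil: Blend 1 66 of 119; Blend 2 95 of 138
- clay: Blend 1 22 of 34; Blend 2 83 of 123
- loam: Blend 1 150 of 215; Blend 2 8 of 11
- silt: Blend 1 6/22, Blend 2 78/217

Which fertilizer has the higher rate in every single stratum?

Sandy soil: Blend 1 66/119 = 55.5%, Blend 2 95/138 = 68.8% → Blend 2
Clay: Blend 1 22/34 = 64.7%, Blend 2 83/123 = 67.5% → Blend 2
Loam: Blend 1 150/215 = 69.8%, Blend 2 8/11 = 72.7% → Blend 2
Silt: Blend 1 6/22 = 27.3%, Blend 2 78/217 = 35.9% → Blend 2
Blend 2 has the higher rate in all 4 groups.

Blend 2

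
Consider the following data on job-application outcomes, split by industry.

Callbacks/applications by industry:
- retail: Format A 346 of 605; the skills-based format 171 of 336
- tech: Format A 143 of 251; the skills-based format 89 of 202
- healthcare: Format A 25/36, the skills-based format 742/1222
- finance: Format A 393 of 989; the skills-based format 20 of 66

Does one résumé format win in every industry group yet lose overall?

Yes

Retail: Format A 346/605 = 57.2%, the skills-based format 171/336 = 50.9% → Format A
Tech: Format A 143/251 = 57.0%, the skills-based format 89/202 = 44.1% → Format A
Healthcare: Format A 25/36 = 69.4%, the skills-based format 742/1222 = 60.7% → Format A
Finance: Format A 393/989 = 39.7%, the skills-based format 20/66 = 30.3% → Format A
Overall: Format A 907/1881 = 48.2%, the skills-based format 1022/1826 = 56.0% → the skills-based format
Format A wins each industry group but the skills-based format wins overall — the comparison reverses. Format A's applications skew toward finance, which has a lower base rate.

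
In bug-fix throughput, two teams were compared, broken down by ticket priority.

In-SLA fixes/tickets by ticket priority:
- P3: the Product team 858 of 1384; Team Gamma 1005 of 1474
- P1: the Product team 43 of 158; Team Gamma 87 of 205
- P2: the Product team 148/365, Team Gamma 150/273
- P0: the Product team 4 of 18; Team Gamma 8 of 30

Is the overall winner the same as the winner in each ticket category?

Yes

P3: the Product team 858/1384 = 62.0%, Team Gamma 1005/1474 = 68.2% → Team Gamma
P1: the Product team 43/158 = 27.2%, Team Gamma 87/205 = 42.4% → Team Gamma
P2: the Product team 148/365 = 40.5%, Team Gamma 150/273 = 54.9% → Team Gamma
P0: the Product team 4/18 = 22.2%, Team Gamma 8/30 = 26.7% → Team Gamma
Overall: the Product team 1053/1925 = 54.7%, Team Gamma 1250/1982 = 63.1% → Team Gamma
Team Gamma wins overall and in every ticket group — no reversal.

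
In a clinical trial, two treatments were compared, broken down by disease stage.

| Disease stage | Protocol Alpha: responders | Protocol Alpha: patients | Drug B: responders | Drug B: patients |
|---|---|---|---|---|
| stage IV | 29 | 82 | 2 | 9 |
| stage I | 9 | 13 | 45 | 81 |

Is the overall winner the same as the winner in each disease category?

Stage IV: Protocol Alpha 29/82 = 35.4%, Drug B 2/9 = 22.2% → Protocol Alpha
Stage I: Protocol Alpha 9/13 = 69.2%, Drug B 45/81 = 55.6% → Protocol Alpha
Overall: Protocol Alpha 38/95 = 40.0%, Drug B 47/90 = 52.2% → Drug B
Protocol Alpha wins each disease group but Drug B wins overall — the comparison reverses. Protocol Alpha's patients skew toward stage IV, which has a lower base rate.

No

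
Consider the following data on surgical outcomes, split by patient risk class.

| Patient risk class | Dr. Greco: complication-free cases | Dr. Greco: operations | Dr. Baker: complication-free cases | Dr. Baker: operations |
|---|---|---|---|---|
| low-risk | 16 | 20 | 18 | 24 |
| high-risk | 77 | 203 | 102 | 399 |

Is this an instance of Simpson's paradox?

No

Low-risk: Dr. Greco 16/20 = 80.0%, Dr. Baker 18/24 = 75.0% → Dr. Greco
High-risk: Dr. Greco 77/203 = 37.9%, Dr. Baker 102/399 = 25.6% → Dr. Greco
Overall: Dr. Greco 93/223 = 41.7%, Dr. Baker 120/423 = 28.4% → Dr. Greco
Dr. Greco wins overall and in every patient risk group — no reversal.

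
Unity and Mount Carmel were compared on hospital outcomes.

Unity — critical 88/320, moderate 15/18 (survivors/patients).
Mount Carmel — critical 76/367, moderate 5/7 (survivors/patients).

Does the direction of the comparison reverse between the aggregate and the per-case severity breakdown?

No

Critical: Unity 88/320 = 27.5%, Mount Carmel 76/367 = 20.7% → Unity
Moderate: Unity 15/18 = 83.3%, Mount Carmel 5/7 = 71.4% → Unity
Overall: Unity 103/338 = 30.5%, Mount Carmel 81/374 = 21.7% → Unity
Unity wins overall and in every case group — no reversal.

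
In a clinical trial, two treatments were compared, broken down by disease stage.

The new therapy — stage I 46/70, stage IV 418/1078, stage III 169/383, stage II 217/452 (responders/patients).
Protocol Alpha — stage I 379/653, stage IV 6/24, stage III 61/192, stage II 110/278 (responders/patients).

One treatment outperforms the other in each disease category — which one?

Stage I: the new therapy 46/70 = 65.7%, Protocol Alpha 379/653 = 58.0% → the new therapy
Stage IV: the new therapy 418/1078 = 38.8%, Protocol Alpha 6/24 = 25.0% → the new therapy
Stage III: the new therapy 169/383 = 44.1%, Protocol Alpha 61/192 = 31.8% → the new therapy
Stage II: the new therapy 217/452 = 48.0%, Protocol Alpha 110/278 = 39.6% → the new therapy
The new therapy has the higher rate in all 4 groups.

the new therapy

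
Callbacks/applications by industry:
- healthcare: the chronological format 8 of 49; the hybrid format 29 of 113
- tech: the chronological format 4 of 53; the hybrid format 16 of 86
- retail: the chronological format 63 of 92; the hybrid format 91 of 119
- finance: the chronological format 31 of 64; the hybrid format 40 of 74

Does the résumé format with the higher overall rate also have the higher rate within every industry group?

Yes

Healthcare: the chronological format 8/49 = 16.3%, the hybrid format 29/113 = 25.7% → the hybrid format
Tech: the chronological format 4/53 = 7.5%, the hybrid format 16/86 = 18.6% → the hybrid format
Retail: the chronological format 63/92 = 68.5%, the hybrid format 91/119 = 76.5% → the hybrid format
Finance: the chronological format 31/64 = 48.4%, the hybrid format 40/74 = 54.1% → the hybrid format
Overall: the chronological format 106/258 = 41.1%, the hybrid format 176/392 = 44.9% → the hybrid format
The hybrid format wins overall and in every industry group — no reversal.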